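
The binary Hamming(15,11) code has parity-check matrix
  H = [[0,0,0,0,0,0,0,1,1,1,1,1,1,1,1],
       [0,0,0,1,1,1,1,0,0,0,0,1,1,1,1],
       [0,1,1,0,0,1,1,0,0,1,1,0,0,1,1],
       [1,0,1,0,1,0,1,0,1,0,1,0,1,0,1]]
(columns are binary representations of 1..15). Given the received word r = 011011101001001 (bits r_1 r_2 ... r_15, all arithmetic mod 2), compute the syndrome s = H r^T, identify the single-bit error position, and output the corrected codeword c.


s = (1, 1, 1, 1)^T, error position = 15, corrected codeword c = 011011101001000

Compute s = H r^T mod 2 one row at a time:
  s_1 = 0 + 1 + 0 + 0 + 1 + 0 + 0 + 1 = 3 ≡ 1 (mod 2).
  s_2 = 0 + 1 + 1 + 1 + 1 + 0 + 0 + 1 = 5 ≡ 1 (mod 2).
  s_3 = 1 + 1 + 1 + 1 + 0 + 0 + 0 + 1 = 5 ≡ 1 (mod 2).
  s_4 = 0 + 1 + 1 + 1 + 1 + 0 + 0 + 1 = 5 ≡ 1 (mod 2).
s = (1, 1, 1, 1)^T — this equals column 15 of H (binary 1111), so error is at position 15.
Correct: flip bit 15 of r = 011011101001001 to get c = 011011101001000.


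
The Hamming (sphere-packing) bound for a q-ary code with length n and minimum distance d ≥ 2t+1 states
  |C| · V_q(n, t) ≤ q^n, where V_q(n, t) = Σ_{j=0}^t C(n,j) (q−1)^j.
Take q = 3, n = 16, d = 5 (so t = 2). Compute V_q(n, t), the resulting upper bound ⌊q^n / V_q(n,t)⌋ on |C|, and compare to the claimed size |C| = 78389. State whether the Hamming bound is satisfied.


V_q(n, t) = 513, q^n = 43046721, Hamming bound = 83911, |C| = 78389 ≤ bound (satisfied).

Step 1: Compute V_q(n, t) = Σ_{j=0}^2 C(n, j) (q−1)^j.
  j = 0: C(16,0)·(2)^0 = 1·1 = 1.
  j = 1: C(16,1)·(2)^1 = 16·2 = 32.
  j = 2: C(16,2)·(2)^2 = 120·4 = 480.
  V_q(n, t) = 1 + 32 + 480 = 513.
Step 2: q^n = 3^16 = 43046721.
Step 3: Hamming bound ⌊q^n / V_q(n,t)⌋ = ⌊43046721/513⌋ = 83911.
Step 4: Compare |C| = 78389 to 83911: satisfied.
The claimed |C| lies below the Hamming bound.


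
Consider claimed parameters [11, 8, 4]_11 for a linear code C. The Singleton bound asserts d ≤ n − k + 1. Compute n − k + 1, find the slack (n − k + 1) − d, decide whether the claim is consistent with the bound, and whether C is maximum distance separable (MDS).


Singleton RHS = n − k + 1 = 4, slack = 0, bound satisfied, MDS.

Singleton bound: d ≤ n − k + 1.
Here n = 11, k = 8, so n − k + 1 = 4.
Given d = 4, check d ≤ 4: YES.
Slack = (n − k + 1) − d = 0.
The code is MDS (slack = 0).
Description: the claimed parameters are [11, 8, 4]_11; such a code would be MDS (meets Singleton bound).


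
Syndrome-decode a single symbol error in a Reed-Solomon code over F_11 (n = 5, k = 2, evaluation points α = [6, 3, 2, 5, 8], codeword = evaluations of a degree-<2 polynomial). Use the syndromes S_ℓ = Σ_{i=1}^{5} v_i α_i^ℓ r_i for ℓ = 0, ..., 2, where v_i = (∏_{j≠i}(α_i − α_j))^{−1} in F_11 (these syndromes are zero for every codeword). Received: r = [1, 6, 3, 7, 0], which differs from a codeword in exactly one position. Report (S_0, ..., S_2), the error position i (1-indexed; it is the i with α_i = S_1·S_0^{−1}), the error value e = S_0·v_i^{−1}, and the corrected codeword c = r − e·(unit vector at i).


S = (3, 9, 5), error at position 2, error magnitude e = 9, c = [1, 8, 3, 7, 0].

Step 1: column multipliers v_i = (∏_{j≠i}(α_i − α_j))^{−1} mod 11.
  i = 1 (α = 6): (6−3)(6−2)(6−5)(6−8) = 3·4·1·(−2) = −24 ≡ 9, so v_1 = 9^{−1} = 5 (mod 11).
  i = 2 (α = 3): (3−6)(3−2)(3−5)(3−8) = (−3)·1·(−2)·(−5) = −30 ≡ 3, so v_2 = 3^{−1} = 4 (mod 11).
  i = 3 (α = 2): (2−6)(2−3)(2−5)(2−8) = (−4)·(−1)·(−3)·(−6) = 72 ≡ 6, so v_3 = 6^{−1} = 2 (mod 11).
  i = 4 (α = 5): (5−6)(5−3)(5−2)(5−8) = (−1)·2·3·(−3) = 18 ≡ 7, so v_4 = 7^{−1} = 8 (mod 11).
  i = 5 (α = 8): (8−6)(8−3)(8−2)(8−5) = 2·5·6·3 = 180 ≡ 4, so v_5 = 4^{−1} = 3 (mod 11).
  v = [5, 4, 2, 8, 3].
Step 2: syndromes of r = [1, 6, 3, 7, 0] (all sums mod 11).
  S_0 = Σ v_i r_i = 5·1 + 4·6 + 2·3 + 8·7 + 3·0 = 91 ≡ 3.
  S_1 = Σ v_i α_i r_i = 5·6·1 + 4·3·6 + 2·2·3 + 8·5·7 + 3·8·0 = 394 ≡ 9.
  α_i^2 mod 11 = [3, 9, 4, 3, 9].
  S_2 = Σ v_i α_i^2 r_i = 5·3·1 + 4·9·6 + 2·4·3 + 8·3·7 + 3·9·0 = 423 ≡ 5.
  S = (3, 9, 5) ≠ 0, so r is not a codeword (an error is present).
Step 3: locate the error. For a single error e at position i, S_ℓ = v_i·e·α_i^ℓ, so α_err = S_1/S_0.
  S_0^{−1} = 3^{−1} = 4 (mod 11), so α_err = 9·4 = 36 ≡ 3 = α_2. Error position i = 2.
  Consistency check: S_2/S_1 = 5·5 = 25 ≡ 3 = α_err ✓ (single-error assumption holds).
Step 4: error magnitude e = S_0/v_2 = S_0·∏_{j≠2}(α_2 − α_j) = 3·3 = 9 ≡ 9 (mod 11).
Step 5: correct position 2: c_2 = r_2 − e = 6 − 9 ≡ 8 (mod 11). Hence c = [1, 8, 3, 7, 0].
  Check: interpolating c through the α_i gives m(x) = 4 + 5·x (degree < 2) with m(α_i) = c_i for every i, so c is indeed a codeword.


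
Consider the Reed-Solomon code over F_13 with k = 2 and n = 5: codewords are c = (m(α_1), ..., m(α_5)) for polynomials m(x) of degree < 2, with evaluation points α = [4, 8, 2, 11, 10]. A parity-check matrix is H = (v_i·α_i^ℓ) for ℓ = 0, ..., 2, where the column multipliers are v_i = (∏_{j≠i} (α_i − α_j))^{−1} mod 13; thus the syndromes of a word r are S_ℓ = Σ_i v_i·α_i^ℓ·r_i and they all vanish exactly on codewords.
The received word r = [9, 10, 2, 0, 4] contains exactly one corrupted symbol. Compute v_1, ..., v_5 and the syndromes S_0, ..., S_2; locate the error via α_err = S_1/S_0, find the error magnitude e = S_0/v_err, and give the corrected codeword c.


S = (11, 4, 5), error at position 4, error magnitude e = 12, c = [9, 10, 2, 1, 4].

Step 1: column multipliers v_i = (∏_{j≠i}(α_i − α_j))^{−1} mod 13.
  i = 1 (α = 4): (4−8)(4−2)(4−11)(4−10) = (−4)·2·(−7)·(−6) = −336 ≡ 2, so v_1 = 2^{−1} = 7 (mod 13).
  i = 2 (α = 8): (8−4)(8−2)(8−11)(8−10) = 4·6·(−3)·(−2) = 144 ≡ 1, so v_2 = 1^{−1} = 1 (mod 13).
  i = 3 (α = 2): (2−4)(2−8)(2−11)(2−10) = (−2)·(−6)·(−9)·(−8) = 864 ≡ 6, so v_3 = 6^{−1} = 11 (mod 13).
  i = 4 (α = 11): (11−4)(11−8)(11−2)(11−10) = 7·3·9·1 = 189 ≡ 7, so v_4 = 7^{−1} = 2 (mod 13).
  i = 5 (α = 10): (10−4)(10−8)(10−2)(10−11) = 6·2·8·(−1) = −96 ≡ 8, so v_5 = 8^{−1} = 5 (mod 13).
  v = [7, 1, 11, 2, 5].
Step 2: syndromes of r = [9, 10, 2, 0, 4] (all sums mod 13).
  S_0 = Σ v_i r_i = 7·9 + 1·10 + 11·2 + 2·0 + 5·4 = 115 ≡ 11.
  S_1 = Σ v_i α_i r_i = 7·4·9 + 1·8·10 + 11·2·2 + 2·11·0 + 5·10·4 = 576 ≡ 4.
  α_i^2 mod 13 = [3, 12, 4, 4, 9].
  S_2 = Σ v_i α_i^2 r_i = 7·3·9 + 1·12·10 + 11·4·2 + 2·4·0 + 5·9·4 = 577 ≡ 5.
  S = (11, 4, 5) ≠ 0, so r is not a codeword (an error is present).
Step 3: locate the error. For a single error e at position i, S_ℓ = v_i·e·α_i^ℓ, so α_err = S_1/S_0.
  S_0^{−1} = 11^{−1} = 6 (mod 13), so α_err = 4·6 = 24 ≡ 11 = α_4. Error position i = 4.
  Consistency check: S_2/S_1 = 5·10 = 50 ≡ 11 = α_err ✓ (single-error assumption holds).
Step 4: error magnitude e = S_0/v_4 = S_0·∏_{j≠4}(α_4 − α_j) = 11·7 = 77 ≡ 12 (mod 13).
Step 5: correct position 4: c_4 = r_4 − e = 0 − 12 ≡ 1 (mod 13). Hence c = [9, 10, 2, 1, 4].
  Check: interpolating c through the α_i gives m(x) = 8 + 10·x (degree < 2) with m(α_i) = c_i for every i, so c is indeed a codeword.


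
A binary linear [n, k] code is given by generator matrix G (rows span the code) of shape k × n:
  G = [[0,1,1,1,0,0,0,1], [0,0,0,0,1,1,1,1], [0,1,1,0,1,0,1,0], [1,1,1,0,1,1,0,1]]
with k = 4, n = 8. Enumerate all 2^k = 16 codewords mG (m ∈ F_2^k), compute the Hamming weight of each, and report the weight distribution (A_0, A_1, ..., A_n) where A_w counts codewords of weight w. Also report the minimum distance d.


Weight distribution: A_0 = 1, A_2 = 2, A_4 = 9, A_6 = 4. Minimum distance d = 2.

Enumerate all 2^4 = 16 messages m ∈ F_2^4.
For each, compute codeword c = mG in F_2^8, then tally its weight.
  m = 0000 → c = 00000000, weight = 0.
  m = 1000 → c = 01110001, weight = 4.
  m = 0100 → c = 00001111, weight = 4.
  m = 1100 → c = 01111110, weight = 6.
  m = 0010 → c = 01101010, weight = 4.
  m = 1010 → c = 00011011, weight = 4.
  m = 0110 → c = 01100101, weight = 4.
  m = 1110 → c = 00010100, weight = 2.
  m = 0001 → c = 11101101, weight = 6.
  m = 1001 → c = 10011100, weight = 4.
  m = 0101 → c = 11100010, weight = 4.
  m = 1101 → c = 10010011, weight = 4.
  m = 0011 → c = 10000111, weight = 4.
  m = 1011 → c = 11110110, weight = 6.
  m = 0111 → c = 10001000, weight = 2.
  m = 1111 → c = 11111001, weight = 6.
Tally weights:
  weight 0: 1 codewords.
  weight 2: 2 codewords.
  weight 4: 9 codewords.
  weight 6: 4 codewords.
Minimum distance d = smallest w > 0 with A_w > 0 = 2.
Sanity: Σ A_w = 16 = 2^4 = 16 ✓.


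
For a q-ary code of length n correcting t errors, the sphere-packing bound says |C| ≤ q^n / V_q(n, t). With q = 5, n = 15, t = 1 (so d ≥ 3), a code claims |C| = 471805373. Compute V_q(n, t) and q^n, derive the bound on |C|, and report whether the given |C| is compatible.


V_q(n, t) = 61, q^n = 30517578125, Hamming bound = 500288165, |C| = 471805373 ≤ bound (satisfied).

Step 1: Compute V_q(n, t) = Σ_{j=0}^1 C(n, j) (q−1)^j.
  j = 0: C(15,0)·(4)^0 = 1·1 = 1.
  j = 1: C(15,1)·(4)^1 = 15·4 = 60.
  V_q(n, t) = 1 + 60 = 61.
Step 2: q^n = 5^15 = 30517578125.
Step 3: Hamming bound ⌊q^n / V_q(n,t)⌋ = ⌊30517578125/61⌋ = 500288165.
Step 4: Compare |C| = 471805373 to 500288165: satisfied.
The claimed |C| lies below the Hamming bound.


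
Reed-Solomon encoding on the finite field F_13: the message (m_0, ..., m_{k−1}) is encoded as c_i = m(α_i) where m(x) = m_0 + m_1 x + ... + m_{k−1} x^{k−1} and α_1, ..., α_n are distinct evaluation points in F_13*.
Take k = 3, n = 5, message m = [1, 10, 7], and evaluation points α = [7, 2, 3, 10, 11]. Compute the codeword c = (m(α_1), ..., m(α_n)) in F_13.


c = [11, 10, 3, 8, 9]

Message polynomial: m(x) = 1 + 10·x + 7·x^2 (mod 13).
For each evaluation point α_i, compute m(α_i) mod 13:
  α_1 = 7: Horner steps 7 → 7 → 11, so m(7) = 11.
  α_2 = 2: Horner steps 7 → 11 → 10, so m(2) = 10.
  α_3 = 3: Horner steps 7 → 5 → 3, so m(3) = 3.
  α_4 = 10: Horner steps 7 → 2 → 8, so m(10) = 8.
  α_5 = 11: Horner steps 7 → 9 → 9, so m(11) = 9.
Codeword c = [11, 10, 3, 8, 9] ∈ F_13^5.


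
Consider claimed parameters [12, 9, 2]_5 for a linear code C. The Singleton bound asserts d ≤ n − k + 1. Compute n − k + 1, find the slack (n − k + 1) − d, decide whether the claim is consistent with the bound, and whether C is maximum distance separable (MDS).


Singleton RHS = n − k + 1 = 4, slack = 2, bound satisfied, not MDS.

Singleton bound: d ≤ n − k + 1.
Here n = 12, k = 9, so n − k + 1 = 4.
Given d = 2, check d ≤ 4: YES.
Slack = (n − k + 1) − d = 2.
The code is NOT MDS (slack = 2 > 0).
Description: the claimed parameters are [12, 9, 2]_5; such a code would be non-MDS.


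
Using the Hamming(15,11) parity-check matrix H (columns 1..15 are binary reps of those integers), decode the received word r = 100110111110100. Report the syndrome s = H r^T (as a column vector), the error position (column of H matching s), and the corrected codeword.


s = (1, 0, 1, 0)^T, error position = 10, corrected codeword c = 100110111010100

Compute s = H r^T mod 2 one row at a time:
  s_1 = 1 + 1 + 1 + 1 + 0 + 1 + 0 + 0 = 5 ≡ 1 (mod 2).
  s_2 = 1 + 1 + 0 + 1 + 0 + 1 + 0 + 0 = 4 ≡ 0 (mod 2).
  s_3 = 0 + 0 + 0 + 1 + 1 + 1 + 0 + 0 = 3 ≡ 1 (mod 2).
  s_4 = 1 + 0 + 1 + 1 + 1 + 1 + 1 + 0 = 6 ≡ 0 (mod 2).
s = (1, 0, 1, 0)^T — this equals column 10 of H (binary 1010), so error is at position 10.
Correct: flip bit 10 of r = 100110111110100 to get c = 100110111010100.


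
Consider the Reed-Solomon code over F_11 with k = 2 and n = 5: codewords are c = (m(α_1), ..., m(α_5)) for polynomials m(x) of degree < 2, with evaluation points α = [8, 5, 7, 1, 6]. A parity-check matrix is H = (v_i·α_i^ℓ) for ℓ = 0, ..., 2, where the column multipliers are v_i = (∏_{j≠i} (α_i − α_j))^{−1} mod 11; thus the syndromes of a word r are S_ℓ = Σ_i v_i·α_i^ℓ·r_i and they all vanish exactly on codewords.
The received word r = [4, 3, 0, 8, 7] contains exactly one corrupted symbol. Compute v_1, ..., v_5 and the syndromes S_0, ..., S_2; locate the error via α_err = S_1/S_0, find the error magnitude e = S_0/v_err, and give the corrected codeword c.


S = (8, 8, 8), error at position 4, error magnitude e = 10, c = [4, 3, 0, 9, 7].

Step 1: column multipliers v_i = (∏_{j≠i}(α_i − α_j))^{−1} mod 11.
  i = 1 (α = 8): (8−5)(8−7)(8−1)(8−6) = 3·1·7·2 = 42 ≡ 9, so v_1 = 9^{−1} = 5 (mod 11).
  i = 2 (α = 5): (5−8)(5−7)(5−1)(5−6) = (−3)·(−2)·4·(−1) = −24 ≡ 9, so v_2 = 9^{−1} = 5 (mod 11).
  i = 3 (α = 7): (7−8)(7−5)(7−1)(7−6) = (−1)·2·6·1 = −12 ≡ 10, so v_3 = 10^{−1} = 10 (mod 11).
  i = 4 (α = 1): (1−8)(1−5)(1−7)(1−6) = (−7)·(−4)·(−6)·(−5) = 840 ≡ 4, so v_4 = 4^{−1} = 3 (mod 11).
  i = 5 (α = 6): (6−8)(6−5)(6−7)(6−1) = (−2)·1·(−1)·5 = 10 ≡ 10, so v_5 = 10^{−1} = 10 (mod 11).
  v = [5, 5, 10, 3, 10].
Step 2: syndromes of r = [4, 3, 0, 8, 7] (all sums mod 11).
  S_0 = Σ v_i r_i = 5·4 + 5·3 + 10·0 + 3·8 + 10·7 = 129 ≡ 8.
  S_1 = Σ v_i α_i r_i = 5·8·4 + 5·5·3 + 10·7·0 + 3·1·8 + 10·6·7 = 679 ≡ 8.
  α_i^2 mod 11 = [9, 3, 5, 1, 3].
  S_2 = Σ v_i α_i^2 r_i = 5·9·4 + 5·3·3 + 10·5·0 + 3·1·8 + 10·3·7 = 459 ≡ 8.
  S = (8, 8, 8) ≠ 0, so r is not a codeword (an error is present).
Step 3: locate the error. For a single error e at position i, S_ℓ = v_i·e·α_i^ℓ, so α_err = S_1/S_0.
  S_0^{−1} = 8^{−1} = 7 (mod 11), so α_err = 8·7 = 56 ≡ 1 = α_4. Error position i = 4.
  Consistency check: S_2/S_1 = 8·7 = 56 ≡ 1 = α_err ✓ (single-error assumption holds).
Step 4: error magnitude e = S_0/v_4 = S_0·∏_{j≠4}(α_4 − α_j) = 8·4 = 32 ≡ 10 (mod 11).
Step 5: correct position 4: c_4 = r_4 − e = 8 − 10 ≡ 9 (mod 11). Hence c = [4, 3, 0, 9, 7].
  Check: interpolating c through the α_i gives m(x) = 5 + 4·x (degree < 2) with m(α_i) = c_i for every i, so c is indeed a codeword.


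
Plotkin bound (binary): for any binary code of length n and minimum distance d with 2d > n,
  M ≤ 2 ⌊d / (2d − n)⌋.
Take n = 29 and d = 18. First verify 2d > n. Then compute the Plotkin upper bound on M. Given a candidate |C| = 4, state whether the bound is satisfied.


Plotkin bound M ≤ 4; given |C| = 4 ≤ bound (satisfied).

Check applicability: 2d = 36, n = 29.
2d − n = 7 > 0, so Plotkin applies.
Compute d/(2d−n) = 18/7 ≈ 2.5714.
⌊d/(2d−n)⌋ = 2.
Plotkin bound: M ≤ 2·2 = 4.
Given |C| = 4, check: satisfied.
This |C| is at the Plotkin bound.


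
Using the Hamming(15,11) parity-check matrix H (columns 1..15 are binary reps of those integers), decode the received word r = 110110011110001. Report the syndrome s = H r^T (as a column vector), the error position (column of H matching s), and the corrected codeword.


s = (1, 1, 0, 1)^T, error position = 13, corrected codeword c = 110110011110101

Compute s = H r^T mod 2 one row at a time:
  s_1 = 1 + 1 + 1 + 1 + 0 + 0 + 0 + 1 = 5 ≡ 1 (mod 2).
  s_2 = 1 + 1 + 0 + 0 + 0 + 0 + 0 + 1 = 3 ≡ 1 (mod 2).
  s_3 = 1 + 0 + 0 + 0 + 1 + 1 + 0 + 1 = 4 ≡ 0 (mod 2).
  s_4 = 1 + 0 + 1 + 0 + 1 + 1 + 0 + 1 = 5 ≡ 1 (mod 2).
s = (1, 1, 0, 1)^T — this equals column 13 of H (binary 1101), so error is at position 13.
Correct: flip bit 13 of r = 110110011110001 to get c = 110110011110101.


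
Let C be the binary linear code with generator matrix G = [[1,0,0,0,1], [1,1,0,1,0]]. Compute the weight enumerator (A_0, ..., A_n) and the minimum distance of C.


Weight distribution: A_0 = 1, A_2 = 1, A_3 = 2. Minimum distance d = 2.

Enumerate all 2^2 = 4 messages m ∈ F_2^2.
For each, compute codeword c = mG in F_2^5, then tally its weight.
  m = 00 → c = 00000, weight = 0.
  m = 10 → c = 10001, weight = 2.
  m = 01 → c = 11010, weight = 3.
  m = 11 → c = 01011, weight = 3.
Tally weights:
  weight 0: 1 codewords.
  weight 2: 1 codewords.
  weight 3: 2 codewords.
Minimum distance d = smallest w > 0 with A_w > 0 = 2.
Sanity: Σ A_w = 4 = 2^2 = 4 ✓.


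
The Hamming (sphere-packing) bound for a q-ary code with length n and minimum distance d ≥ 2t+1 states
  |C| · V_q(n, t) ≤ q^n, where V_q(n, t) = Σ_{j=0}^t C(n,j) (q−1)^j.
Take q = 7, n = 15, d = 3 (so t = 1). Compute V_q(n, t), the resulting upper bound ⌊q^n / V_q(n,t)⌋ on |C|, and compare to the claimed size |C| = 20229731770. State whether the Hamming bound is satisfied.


V_q(n, t) = 91, q^n = 4747561509943, Hamming bound = 52171005603, |C| = 20229731770 ≤ bound (satisfied).

Step 1: Compute V_q(n, t) = Σ_{j=0}^1 C(n, j) (q−1)^j.
  j = 0: C(15,0)·(6)^0 = 1·1 = 1.
  j = 1: C(15,1)·(6)^1 = 15·6 = 90.
  V_q(n, t) = 1 + 90 = 91.
Step 2: q^n = 7^15 = 4747561509943.
Step 3: Hamming bound ⌊q^n / V_q(n,t)⌋ = ⌊4747561509943/91⌋ = 52171005603.
Step 4: Compare |C| = 20229731770 to 52171005603: satisfied.
The claimed |C| lies below the Hamming bound.


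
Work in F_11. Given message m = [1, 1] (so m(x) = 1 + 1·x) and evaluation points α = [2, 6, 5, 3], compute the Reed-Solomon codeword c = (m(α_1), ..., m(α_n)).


c = [3, 7, 6, 4]

Message polynomial: m(x) = 1 + 1·x (mod 11).
For each evaluation point α_i, compute m(α_i) mod 11:
  α_1 = 2: Horner steps 1 → 3, so m(2) = 3.
  α_2 = 6: Horner steps 1 → 7, so m(6) = 7.
  α_3 = 5: Horner steps 1 → 6, so m(5) = 6.
  α_4 = 3: Horner steps 1 → 4, so m(3) = 4.
Codeword c = [3, 7, 6, 4] ∈ F_11^4.


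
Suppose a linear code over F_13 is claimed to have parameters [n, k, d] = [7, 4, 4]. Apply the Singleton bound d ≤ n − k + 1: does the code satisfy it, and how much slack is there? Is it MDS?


Singleton RHS = n − k + 1 = 4, slack = 0, bound satisfied, MDS.

Singleton bound: d ≤ n − k + 1.
Here n = 7, k = 4, so n − k + 1 = 4.
Given d = 4, check d ≤ 4: YES.
Slack = (n − k + 1) − d = 0.
The code is MDS (slack = 0).
Description: the claimed parameters are [7, 4, 4]_13; such a code would be MDS (meets Singleton bound).


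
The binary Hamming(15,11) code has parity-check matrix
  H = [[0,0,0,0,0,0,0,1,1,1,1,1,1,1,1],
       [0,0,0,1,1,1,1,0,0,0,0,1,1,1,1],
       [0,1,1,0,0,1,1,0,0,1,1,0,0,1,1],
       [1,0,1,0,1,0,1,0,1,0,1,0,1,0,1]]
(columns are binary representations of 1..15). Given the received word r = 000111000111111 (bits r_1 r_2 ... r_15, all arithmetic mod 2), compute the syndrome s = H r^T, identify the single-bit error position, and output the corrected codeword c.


s = (0, 1, 1, 0)^T, error position = 6, corrected codeword c = 000110000111111

Compute s = H r^T mod 2 one row at a time:
  s_1 = 0 + 0 + 1 + 1 + 1 + 1 + 1 + 1 = 6 ≡ 0 (mod 2).
  s_2 = 1 + 1 + 1 + 0 + 1 + 1 + 1 + 1 = 7 ≡ 1 (mod 2).
  s_3 = 0 + 0 + 1 + 0 + 1 + 1 + 1 + 1 = 5 ≡ 1 (mod 2).
  s_4 = 0 + 0 + 1 + 0 + 0 + 1 + 1 + 1 = 4 ≡ 0 (mod 2).
s = (0, 1, 1, 0)^T — this equals column 6 of H (binary 0110), so error is at position 6.
Correct: flip bit 6 of r = 000111000111111 to get c = 000110000111111.


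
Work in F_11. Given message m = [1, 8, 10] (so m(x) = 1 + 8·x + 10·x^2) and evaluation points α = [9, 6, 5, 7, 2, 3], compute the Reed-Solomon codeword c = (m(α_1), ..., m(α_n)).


c = [3, 2, 5, 8, 2, 5]

Message polynomial: m(x) = 1 + 8·x + 10·x^2 (mod 11).
For each evaluation point α_i, compute m(α_i) mod 11:
  α_1 = 9: Horner steps 10 → 10 → 3, so m(9) = 3.
  α_2 = 6: Horner steps 10 → 2 → 2, so m(6) = 2.
  α_3 = 5: Horner steps 10 → 3 → 5, so m(5) = 5.
  α_4 = 7: Horner steps 10 → 1 → 8, so m(7) = 8.
  α_5 = 2: Horner steps 10 → 6 → 2, so m(2) = 2.
  α_6 = 3: Horner steps 10 → 5 → 5, so m(3) = 5.
Codeword c = [3, 2, 5, 8, 2, 5] ∈ F_11^6.


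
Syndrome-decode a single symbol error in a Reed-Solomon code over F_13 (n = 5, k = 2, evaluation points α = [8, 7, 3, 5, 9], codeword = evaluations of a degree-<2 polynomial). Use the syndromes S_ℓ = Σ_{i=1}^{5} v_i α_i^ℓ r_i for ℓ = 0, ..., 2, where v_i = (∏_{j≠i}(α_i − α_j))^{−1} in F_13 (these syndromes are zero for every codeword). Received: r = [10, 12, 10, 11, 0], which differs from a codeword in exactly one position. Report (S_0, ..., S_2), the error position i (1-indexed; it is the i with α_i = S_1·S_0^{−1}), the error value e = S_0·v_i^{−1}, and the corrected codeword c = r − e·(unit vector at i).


S = (11, 10, 2), error at position 1, error magnitude e = 4, c = [6, 12, 10, 11, 0].

Step 1: column multipliers v_i = (∏_{j≠i}(α_i − α_j))^{−1} mod 13.
  i = 1 (α = 8): (8−7)(8−3)(8−5)(8−9) = 1·5·3·(−1) = −15 ≡ 11, so v_1 = 11^{−1} = 6 (mod 13).
  i = 2 (α = 7): (7−8)(7−3)(7−5)(7−9) = (−1)·4·2·(−2) = 16 ≡ 3, so v_2 = 3^{−1} = 9 (mod 13).
  i = 3 (α = 3): (3−8)(3−7)(3−5)(3−9) = (−5)·(−4)·(−2)·(−6) = 240 ≡ 6, so v_3 = 6^{−1} = 11 (mod 13).
  i = 4 (α = 5): (5−8)(5−7)(5−3)(5−9) = (−3)·(−2)·2·(−4) = −48 ≡ 4, so v_4 = 4^{−1} = 10 (mod 13).
  i = 5 (α = 9): (9−8)(9−7)(9−3)(9−5) = 1·2·6·4 = 48 ≡ 9, so v_5 = 9^{−1} = 3 (mod 13).
  v = [6, 9, 11, 10, 3].
Step 2: syndromes of r = [10, 12, 10, 11, 0] (all sums mod 13).
  S_0 = Σ v_i r_i = 6·10 + 9·12 + 11·10 + 10·11 + 3·0 = 388 ≡ 11.
  S_1 = Σ v_i α_i r_i = 6·8·10 + 9·7·12 + 11·3·10 + 10·5·11 + 3·9·0 = 2116 ≡ 10.
  α_i^2 mod 13 = [12, 10, 9, 12, 3].
  S_2 = Σ v_i α_i^2 r_i = 6·12·10 + 9·10·12 + 11·9·10 + 10·12·11 + 3·3·0 = 4110 ≡ 2.
  S = (11, 10, 2) ≠ 0, so r is not a codeword (an error is present).
Step 3: locate the error. For a single error e at position i, S_ℓ = v_i·e·α_i^ℓ, so α_err = S_1/S_0.
  S_0^{−1} = 11^{−1} = 6 (mod 13), so α_err = 10·6 = 60 ≡ 8 = α_1. Error position i = 1.
  Consistency check: S_2/S_1 = 2·4 = 8 ≡ 8 = α_err ✓ (single-error assumption holds).
Step 4: error magnitude e = S_0/v_1 = S_0·∏_{j≠1}(α_1 − α_j) = 11·11 = 121 ≡ 4 (mod 13).
Step 5: correct position 1: c_1 = r_1 − e = 10 − 4 ≡ 6 (mod 13). Hence c = [6, 12, 10, 11, 0].
  Check: interpolating c through the α_i gives m(x) = 2 + 7·x (degree < 2) with m(α_i) = c_i for every i, so c is indeed a codeword.


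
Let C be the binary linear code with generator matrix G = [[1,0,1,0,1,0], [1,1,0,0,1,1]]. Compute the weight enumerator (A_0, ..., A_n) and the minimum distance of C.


Weight distribution: A_0 = 1, A_3 = 2, A_4 = 1. Minimum distance d = 3.

Enumerate all 2^2 = 4 messages m ∈ F_2^2.
For each, compute codeword c = mG in F_2^6, then tally its weight.
  m = 00 → c = 000000, weight = 0.
  m = 10 → c = 101010, weight = 3.
  m = 01 → c = 110011, weight = 4.
  m = 11 → c = 011001, weight = 3.
Tally weights:
  weight 0: 1 codewords.
  weight 3: 2 codewords.
  weight 4: 1 codewords.
Minimum distance d = smallest w > 0 with A_w > 0 = 3.
Sanity: Σ A_w = 4 = 2^2 = 4 ✓.


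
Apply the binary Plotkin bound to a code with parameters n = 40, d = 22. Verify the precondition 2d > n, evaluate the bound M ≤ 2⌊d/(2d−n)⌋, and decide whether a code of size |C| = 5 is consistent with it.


Plotkin bound M ≤ 10; given |C| = 5 ≤ bound (satisfied).

Check applicability: 2d = 44, n = 40.
2d − n = 4 > 0, so Plotkin applies.
Compute d/(2d−n) = 22/4 ≈ 5.5000.
⌊d/(2d−n)⌋ = 5.
Plotkin bound: M ≤ 2·5 = 10.
Given |C| = 5, check: satisfied.
This |C| is below the Plotkin bound.


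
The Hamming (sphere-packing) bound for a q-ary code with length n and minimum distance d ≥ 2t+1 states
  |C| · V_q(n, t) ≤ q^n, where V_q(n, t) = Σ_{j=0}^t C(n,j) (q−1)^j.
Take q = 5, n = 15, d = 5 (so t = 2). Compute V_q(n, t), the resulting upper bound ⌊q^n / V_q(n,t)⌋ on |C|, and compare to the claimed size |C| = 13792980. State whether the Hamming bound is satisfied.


V_q(n, t) = 1741, q^n = 30517578125, Hamming bound = 17528764, |C| = 13792980 ≤ bound (satisfied).

Step 1: Compute V_q(n, t) = Σ_{j=0}^2 C(n, j) (q−1)^j.
  j = 0: C(15,0)·(4)^0 = 1·1 = 1.
  j = 1: C(15,1)·(4)^1 = 15·4 = 60.
  j = 2: C(15,2)·(4)^2 = 105·16 = 1680.
  V_q(n, t) = 1 + 60 + 1680 = 1741.
Step 2: q^n = 5^15 = 30517578125.
Step 3: Hamming bound ⌊q^n / V_q(n,t)⌋ = ⌊30517578125/1741⌋ = 17528764.
Step 4: Compare |C| = 13792980 to 17528764: satisfied.
The claimed |C| lies below the Hamming bound.


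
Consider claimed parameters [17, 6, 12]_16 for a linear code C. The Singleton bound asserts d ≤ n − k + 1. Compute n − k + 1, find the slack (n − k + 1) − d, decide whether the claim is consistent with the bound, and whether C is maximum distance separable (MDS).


Singleton RHS = n − k + 1 = 12, slack = 0, bound satisfied, MDS.

Singleton bound: d ≤ n − k + 1.
Here n = 17, k = 6, so n − k + 1 = 12.
Given d = 12, check d ≤ 12: YES.
Slack = (n − k + 1) − d = 0.
The code is MDS (slack = 0).
Description: the claimed parameters are [17, 6, 12]_16; such a code would be MDS (meets Singleton bound).


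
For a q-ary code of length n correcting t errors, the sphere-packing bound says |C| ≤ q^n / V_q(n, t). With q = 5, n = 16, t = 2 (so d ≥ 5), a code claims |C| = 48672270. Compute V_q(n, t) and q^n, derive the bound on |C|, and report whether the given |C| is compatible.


V_q(n, t) = 1985, q^n = 152587890625, Hamming bound = 76870473, |C| = 48672270 ≤ bound (satisfied).

Step 1: Compute V_q(n, t) = Σ_{j=0}^2 C(n, j) (q−1)^j.
  j = 0: C(16,0)·(4)^0 = 1·1 = 1.
  j = 1: C(16,1)·(4)^1 = 16·4 = 64.
  j = 2: C(16,2)·(4)^2 = 120·16 = 1920.
  V_q(n, t) = 1 + 64 + 1920 = 1985.
Step 2: q^n = 5^16 = 152587890625.
Step 3: Hamming bound ⌊q^n / V_q(n,t)⌋ = ⌊152587890625/1985⌋ = 76870473.
Step 4: Compare |C| = 48672270 to 76870473: satisfied.
The claimed |C| lies below the Hamming bound.


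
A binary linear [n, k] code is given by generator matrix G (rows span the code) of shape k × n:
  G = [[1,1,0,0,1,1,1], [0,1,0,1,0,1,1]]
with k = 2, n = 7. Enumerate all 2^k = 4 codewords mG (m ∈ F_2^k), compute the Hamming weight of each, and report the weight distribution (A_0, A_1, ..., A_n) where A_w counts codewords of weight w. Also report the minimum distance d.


Weight distribution: A_0 = 1, A_3 = 1, A_4 = 1, A_5 = 1. Minimum distance d = 3.

Enumerate all 2^2 = 4 messages m ∈ F_2^2.
For each, compute codeword c = mG in F_2^7, then tally its weight.
  m = 00 → c = 0000000, weight = 0.
  m = 10 → c = 1100111, weight = 5.
  m = 01 → c = 0101011, weight = 4.
  m = 11 → c = 1001100, weight = 3.
Tally weights:
  weight 0: 1 codewords.
  weight 3: 1 codewords.
  weight 4: 1 codewords.
  weight 5: 1 codewords.
Minimum distance d = smallest w > 0 with A_w > 0 = 3.
Sanity: Σ A_w = 4 = 2^2 = 4 ✓.


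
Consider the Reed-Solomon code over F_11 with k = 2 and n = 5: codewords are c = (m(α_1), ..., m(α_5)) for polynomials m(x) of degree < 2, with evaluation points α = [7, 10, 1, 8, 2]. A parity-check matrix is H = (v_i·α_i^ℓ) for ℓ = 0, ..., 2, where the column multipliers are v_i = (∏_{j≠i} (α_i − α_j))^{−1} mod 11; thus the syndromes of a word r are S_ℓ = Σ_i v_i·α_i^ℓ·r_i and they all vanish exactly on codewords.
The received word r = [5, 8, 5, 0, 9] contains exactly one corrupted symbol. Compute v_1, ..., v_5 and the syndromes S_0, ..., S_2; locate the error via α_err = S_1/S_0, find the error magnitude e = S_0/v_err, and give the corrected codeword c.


S = (10, 4, 6), error at position 1, error magnitude e = 9, c = [7, 8, 5, 0, 9].

Step 1: column multipliers v_i = (∏_{j≠i}(α_i − α_j))^{−1} mod 11.
  i = 1 (α = 7): (7−10)(7−1)(7−8)(7−2) = (−3)·6·(−1)·5 = 90 ≡ 2, so v_1 = 2^{−1} = 6 (mod 11).
  i = 2 (α = 10): (10−7)(10−1)(10−8)(10−2) = 3·9·2·8 = 432 ≡ 3, so v_2 = 3^{−1} = 4 (mod 11).
  i = 3 (α = 1): (1−7)(1−10)(1−8)(1−2) = (−6)·(−9)·(−7)·(−1) = 378 ≡ 4, so v_3 = 4^{−1} = 3 (mod 11).
  i = 4 (α = 8): (8−7)(8−10)(8−1)(8−2) = 1·(−2)·7·6 = −84 ≡ 4, so v_4 = 4^{−1} = 3 (mod 11).
  i = 5 (α = 2): (2−7)(2−10)(2−1)(2−8) = (−5)·(−8)·1·(−6) = −240 ≡ 2, so v_5 = 2^{−1} = 6 (mod 11).
  v = [6, 4, 3, 3, 6].
Step 2: syndromes of r = [5, 8, 5, 0, 9] (all sums mod 11).
  S_0 = Σ v_i r_i = 6·5 + 4·8 + 3·5 + 3·0 + 6·9 = 131 ≡ 10.
  S_1 = Σ v_i α_i r_i = 6·7·5 + 4·10·8 + 3·1·5 + 3·8·0 + 6·2·9 = 653 ≡ 4.
  α_i^2 mod 11 = [5, 1, 1, 9, 4].
  S_2 = Σ v_i α_i^2 r_i = 6·5·5 + 4·1·8 + 3·1·5 + 3·9·0 + 6·4·9 = 413 ≡ 6.
  S = (10, 4, 6) ≠ 0, so r is not a codeword (an error is present).
Step 3: locate the error. For a single error e at position i, S_ℓ = v_i·e·α_i^ℓ, so α_err = S_1/S_0.
  S_0^{−1} = 10^{−1} = 10 (mod 11), so α_err = 4·10 = 40 ≡ 7 = α_1. Error position i = 1.
  Consistency check: S_2/S_1 = 6·3 = 18 ≡ 7 = α_err ✓ (single-error assumption holds).
Step 4: error magnitude e = S_0/v_1 = S_0·∏_{j≠1}(α_1 − α_j) = 10·2 = 20 ≡ 9 (mod 11).
Step 5: correct position 1: c_1 = r_1 − e = 5 − 9 ≡ 7 (mod 11). Hence c = [7, 8, 5, 0, 9].
  Check: interpolating c through the α_i gives m(x) = 1 + 4·x (degree < 2) with m(α_i) = c_i for every i, so c is indeed a codeword.


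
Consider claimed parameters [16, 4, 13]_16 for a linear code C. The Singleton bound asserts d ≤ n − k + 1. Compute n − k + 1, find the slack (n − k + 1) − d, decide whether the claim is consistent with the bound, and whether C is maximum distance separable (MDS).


Singleton RHS = n − k + 1 = 13, slack = 0, bound satisfied, MDS.

Singleton bound: d ≤ n − k + 1.
Here n = 16, k = 4, so n − k + 1 = 13.
Given d = 13, check d ≤ 13: YES.
Slack = (n − k + 1) − d = 0.
The code is MDS (slack = 0).
Description: the claimed parameters are [16, 4, 13]_16; such a code would be MDS (meets Singleton bound).


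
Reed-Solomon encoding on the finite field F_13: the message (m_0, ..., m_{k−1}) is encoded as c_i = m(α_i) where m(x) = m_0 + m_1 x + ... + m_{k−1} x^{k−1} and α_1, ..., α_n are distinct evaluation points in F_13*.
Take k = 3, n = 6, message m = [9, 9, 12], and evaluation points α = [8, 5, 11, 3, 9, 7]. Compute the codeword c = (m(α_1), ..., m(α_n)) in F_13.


c = [4, 3, 0, 1, 9, 10]

Message polynomial: m(x) = 9 + 9·x + 12·x^2 (mod 13).
For each evaluation point α_i, compute m(α_i) mod 13:
  α_1 = 8: Horner steps 12 → 1 → 4, so m(8) = 4.
  α_2 = 5: Horner steps 12 → 4 → 3, so m(5) = 3.
  α_3 = 11: Horner steps 12 → 11 → 0, so m(11) = 0.
  α_4 = 3: Horner steps 12 → 6 → 1, so m(3) = 1.
  α_5 = 9: Horner steps 12 → 0 → 9, so m(9) = 9.
  α_6 = 7: Horner steps 12 → 2 → 10, so m(7) = 10.
Codeword c = [4, 3, 0, 1, 9, 10] ∈ F_13^6.


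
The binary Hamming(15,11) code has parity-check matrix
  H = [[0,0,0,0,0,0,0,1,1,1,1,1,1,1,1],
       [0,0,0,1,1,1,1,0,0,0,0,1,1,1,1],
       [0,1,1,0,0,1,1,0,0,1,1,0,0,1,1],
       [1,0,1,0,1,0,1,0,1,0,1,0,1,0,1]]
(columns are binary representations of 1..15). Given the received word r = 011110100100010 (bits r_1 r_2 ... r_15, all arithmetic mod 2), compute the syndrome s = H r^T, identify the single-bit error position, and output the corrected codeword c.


s = (0, 0, 1, 1)^T, error position = 3, corrected codeword c = 010110100100010

Compute s = H r^T mod 2 one row at a time:
  s_1 = 0 + 0 + 1 + 0 + 0 + 0 + 1 + 0 = 2 ≡ 0 (mod 2).
  s_2 = 1 + 1 + 0 + 1 + 0 + 0 + 1 + 0 = 4 ≡ 0 (mod 2).
  s_3 = 1 + 1 + 0 + 1 + 1 + 0 + 1 + 0 = 5 ≡ 1 (mod 2).
  s_4 = 0 + 1 + 1 + 1 + 0 + 0 + 0 + 0 = 3 ≡ 1 (mod 2).
s = (0, 0, 1, 1)^T — this equals column 3 of H (binary 0011), so error is at position 3.
Correct: flip bit 3 of r = 011110100100010 to get c = 010110100100010.


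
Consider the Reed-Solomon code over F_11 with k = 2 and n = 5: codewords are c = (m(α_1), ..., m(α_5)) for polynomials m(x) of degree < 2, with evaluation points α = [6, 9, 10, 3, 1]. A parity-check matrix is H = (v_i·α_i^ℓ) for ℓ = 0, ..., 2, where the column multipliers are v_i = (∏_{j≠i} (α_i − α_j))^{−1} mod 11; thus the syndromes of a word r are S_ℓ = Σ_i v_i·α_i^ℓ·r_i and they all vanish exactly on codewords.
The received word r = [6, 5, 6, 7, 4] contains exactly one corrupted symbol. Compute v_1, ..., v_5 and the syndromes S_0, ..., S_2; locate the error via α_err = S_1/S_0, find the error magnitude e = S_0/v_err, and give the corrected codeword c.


S = (6, 5, 6), error at position 3, error magnitude e = 5, c = [6, 5, 1, 7, 4].

Step 1: column multipliers v_i = (∏_{j≠i}(α_i − α_j))^{−1} mod 11.
  i = 1 (α = 6): (6−9)(6−10)(6−3)(6−1) = (−3)·(−4)·3·5 = 180 ≡ 4, so v_1 = 4^{−1} = 3 (mod 11).
  i = 2 (α = 9): (9−6)(9−10)(9−3)(9−1) = 3·(−1)·6·8 = −144 ≡ 10, so v_2 = 10^{−1} = 10 (mod 11).
  i = 3 (α = 10): (10−6)(10−9)(10−3)(10−1) = 4·1·7·9 = 252 ≡ 10, so v_3 = 10^{−1} = 10 (mod 11).
  i = 4 (α = 3): (3−6)(3−9)(3−10)(3−1) = (−3)·(−6)·(−7)·2 = −252 ≡ 1, so v_4 = 1^{−1} = 1 (mod 11).
  i = 5 (α = 1): (1−6)(1−9)(1−10)(1−3) = (−5)·(−8)·(−9)·(−2) = 720 ≡ 5, so v_5 = 5^{−1} = 9 (mod 11).
  v = [3, 10, 10, 1, 9].
Step 2: syndromes of r = [6, 5, 6, 7, 4] (all sums mod 11).
  S_0 = Σ v_i r_i = 3·6 + 10·5 + 10·6 + 1·7 + 9·4 = 171 ≡ 6.
  S_1 = Σ v_i α_i r_i = 3·6·6 + 10·9·5 + 10·10·6 + 1·3·7 + 9·1·4 = 1215 ≡ 5.
  α_i^2 mod 11 = [3, 4, 1, 9, 1].
  S_2 = Σ v_i α_i^2 r_i = 3·3·6 + 10·4·5 + 10·1·6 + 1·9·7 + 9·1·4 = 413 ≡ 6.
  S = (6, 5, 6) ≠ 0, so r is not a codeword (an error is present).
Step 3: locate the error. For a single error e at position i, S_ℓ = v_i·e·α_i^ℓ, so α_err = S_1/S_0.
  S_0^{−1} = 6^{−1} = 2 (mod 11), so α_err = 5·2 = 10 ≡ 10 = α_3. Error position i = 3.
  Consistency check: S_2/S_1 = 6·9 = 54 ≡ 10 = α_err ✓ (single-error assumption holds).
Step 4: error magnitude e = S_0/v_3 = S_0·∏_{j≠3}(α_3 − α_j) = 6·10 = 60 ≡ 5 (mod 11).
Step 5: correct position 3: c_3 = r_3 − e = 6 − 5 ≡ 1 (mod 11). Hence c = [6, 5, 1, 7, 4].
  Check: interpolating c through the α_i gives m(x) = 8 + 7·x (degree < 2) with m(α_i) = c_i for every i, so c is indeed a codeword.


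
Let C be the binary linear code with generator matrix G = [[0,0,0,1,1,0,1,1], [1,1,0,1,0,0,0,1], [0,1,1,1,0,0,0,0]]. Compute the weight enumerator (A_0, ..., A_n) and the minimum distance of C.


Weight distribution: A_0 = 1, A_3 = 2, A_4 = 3, A_5 = 2. Minimum distance d = 3.

Enumerate all 2^3 = 8 messages m ∈ F_2^3.
For each, compute codeword c = mG in F_2^8, then tally its weight.
  m = 000 → c = 00000000, weight = 0.
  m = 100 → c = 00011011, weight = 4.
  m = 010 → c = 11010001, weight = 4.
  m = 110 → c = 11001010, weight = 4.
  m = 001 → c = 01110000, weight = 3.
  m = 101 → c = 01101011, weight = 5.
  m = 011 → c = 10100001, weight = 3.
  m = 111 → c = 10111010, weight = 5.
Tally weights:
  weight 0: 1 codewords.
  weight 3: 2 codewords.
  weight 4: 3 codewords.
  weight 5: 2 codewords.
Minimum distance d = smallest w > 0 with A_w > 0 = 3.
Sanity: Σ A_w = 8 = 2^3 = 8 ✓.


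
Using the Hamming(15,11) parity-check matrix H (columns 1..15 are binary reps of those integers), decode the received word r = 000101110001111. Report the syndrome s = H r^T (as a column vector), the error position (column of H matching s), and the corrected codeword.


s = (1, 1, 0, 1)^T, error position = 13, corrected codeword c = 000101110001011

Compute s = H r^T mod 2 one row at a time:
  s_1 = 1 + 0 + 0 + 0 + 1 + 1 + 1 + 1 = 5 ≡ 1 (mod 2).
  s_2 = 1 + 0 + 1 + 1 + 1 + 1 + 1 + 1 = 7 ≡ 1 (mod 2).
  s_3 = 0 + 0 + 1 + 1 + 0 + 0 + 1 + 1 = 4 ≡ 0 (mod 2).
  s_4 = 0 + 0 + 0 + 1 + 0 + 0 + 1 + 1 = 3 ≡ 1 (mod 2).
s = (1, 1, 0, 1)^T — this equals column 13 of H (binary 1101), so error is at position 13.
Correct: flip bit 13 of r = 000101110001111 to get c = 000101110001011.


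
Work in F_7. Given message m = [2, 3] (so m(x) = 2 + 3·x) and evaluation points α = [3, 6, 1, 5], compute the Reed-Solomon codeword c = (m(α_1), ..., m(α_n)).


c = [4, 6, 5, 3]

Message polynomial: m(x) = 2 + 3·x (mod 7).
For each evaluation point α_i, compute m(α_i) mod 7:
  α_1 = 3: Horner steps 3 → 4, so m(3) = 4.
  α_2 = 6: Horner steps 3 → 6, so m(6) = 6.
  α_3 = 1: Horner steps 3 → 5, so m(1) = 5.
  α_4 = 5: Horner steps 3 → 3, so m(5) = 3.
Codeword c = [4, 6, 5, 3] ∈ F_7^4.


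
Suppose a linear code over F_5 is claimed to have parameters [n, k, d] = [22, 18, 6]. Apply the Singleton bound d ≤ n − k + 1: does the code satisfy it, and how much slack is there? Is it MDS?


Singleton RHS = n − k + 1 = 5, slack = -1, bound violated (no such code; not MDS).

Singleton bound: d ≤ n − k + 1.
Here n = 22, k = 18, so n − k + 1 = 5.
Given d = 6, check d ≤ 5: NO.
Slack = (n − k + 1) − d = -1.
The slack is negative: d = 6 exceeds n − k + 1 = 5 by 1, so the Singleton bound is violated and no linear [22, 18, 6]_5 code can exist. In particular it is not MDS (MDS requires d = n − k + 1 exactly).
Description: the claimed parameters are [22, 18, 6]_5; such a code would be impossible (violates the Singleton bound).


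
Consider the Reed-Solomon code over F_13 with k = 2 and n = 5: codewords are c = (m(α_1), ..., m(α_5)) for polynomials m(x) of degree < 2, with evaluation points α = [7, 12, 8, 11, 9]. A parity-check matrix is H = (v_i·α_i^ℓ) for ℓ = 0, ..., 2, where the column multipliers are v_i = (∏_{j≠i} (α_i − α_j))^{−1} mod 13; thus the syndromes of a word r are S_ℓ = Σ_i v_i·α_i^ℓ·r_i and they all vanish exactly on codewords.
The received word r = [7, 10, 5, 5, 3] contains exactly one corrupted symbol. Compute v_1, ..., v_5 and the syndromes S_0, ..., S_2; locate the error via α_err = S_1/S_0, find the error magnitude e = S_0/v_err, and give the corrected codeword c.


S = (3, 7, 12), error at position 4, error magnitude e = 6, c = [7, 10, 5, 12, 3].

Step 1: column multipliers v_i = (∏_{j≠i}(α_i − α_j))^{−1} mod 13.
  i = 1 (α = 7): (7−12)(7−8)(7−11)(7−9) = (−5)·(−1)·(−4)·(−2) = 40 ≡ 1, so v_1 = 1^{−1} = 1 (mod 13).
  i = 2 (α = 12): (12−7)(12−8)(12−11)(12−9) = 5·4·1·3 = 60 ≡ 8, so v_2 = 8^{−1} = 5 (mod 13).
  i = 3 (α = 8): (8−7)(8−12)(8−11)(8−9) = 1·(−4)·(−3)·(−1) = −12 ≡ 1, so v_3 = 1^{−1} = 1 (mod 13).
  i = 4 (α = 11): (11−7)(11−12)(11−8)(11−9) = 4·(−1)·3·2 = −24 ≡ 2, so v_4 = 2^{−1} = 7 (mod 13).
  i = 5 (α = 9): (9−7)(9−12)(9−8)(9−11) = 2·(−3)·1·(−2) = 12 ≡ 12, so v_5 = 12^{−1} = 12 (mod 13).
  v = [1, 5, 1, 7, 12].
Step 2: syndromes of r = [7, 10, 5, 5, 3] (all sums mod 13).
  S_0 = Σ v_i r_i = 1·7 + 5·10 + 1·5 + 7·5 + 12·3 = 133 ≡ 3.
  S_1 = Σ v_i α_i r_i = 1·7·7 + 5·12·10 + 1·8·5 + 7·11·5 + 12·9·3 = 1398 ≡ 7.
  α_i^2 mod 13 = [10, 1, 12, 4, 3].
  S_2 = Σ v_i α_i^2 r_i = 1·10·7 + 5·1·10 + 1·12·5 + 7·4·5 + 12·3·3 = 428 ≡ 12.
  S = (3, 7, 12) ≠ 0, so r is not a codeword (an error is present).
Step 3: locate the error. For a single error e at position i, S_ℓ = v_i·e·α_i^ℓ, so α_err = S_1/S_0.
  S_0^{−1} = 3^{−1} = 9 (mod 13), so α_err = 7·9 = 63 ≡ 11 = α_4. Error position i = 4.
  Consistency check: S_2/S_1 = 12·2 = 24 ≡ 11 = α_err ✓ (single-error assumption holds).
Step 4: error magnitude e = S_0/v_4 = S_0·∏_{j≠4}(α_4 − α_j) = 3·2 = 6 ≡ 6 (mod 13).
Step 5: correct position 4: c_4 = r_4 − e = 5 − 6 ≡ 12 (mod 13). Hence c = [7, 10, 5, 12, 3].
  Check: interpolating c through the α_i gives m(x) = 8 + 11·x (degree < 2) with m(α_i) = c_i for every i, so c is indeed a codeword.


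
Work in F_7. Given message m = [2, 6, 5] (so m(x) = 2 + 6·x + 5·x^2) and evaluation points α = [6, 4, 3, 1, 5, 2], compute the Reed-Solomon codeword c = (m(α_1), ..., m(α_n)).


c = [1, 1, 2, 6, 3, 6]

Message polynomial: m(x) = 2 + 6·x + 5·x^2 (mod 7).
For each evaluation point α_i, compute m(α_i) mod 7:
  α_1 = 6: Horner steps 5 → 1 → 1, so m(6) = 1.
  α_2 = 4: Horner steps 5 → 5 → 1, so m(4) = 1.
  α_3 = 3: Horner steps 5 → 0 → 2, so m(3) = 2.
  α_4 = 1: Horner steps 5 → 4 → 6, so m(1) = 6.
  α_5 = 5: Horner steps 5 → 3 → 3, so m(5) = 3.
  α_6 = 2: Horner steps 5 → 2 → 6, so m(2) = 6.
Codeword c = [1, 1, 2, 6, 3, 6] ∈ F_7^6.
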